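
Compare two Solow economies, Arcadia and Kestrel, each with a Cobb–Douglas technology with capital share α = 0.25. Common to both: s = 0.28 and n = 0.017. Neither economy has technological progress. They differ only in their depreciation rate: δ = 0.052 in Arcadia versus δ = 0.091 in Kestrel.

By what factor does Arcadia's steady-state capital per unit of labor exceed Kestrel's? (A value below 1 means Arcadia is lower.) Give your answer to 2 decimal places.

ratio ≈ 1.82

Steady-state k* = [s/(n + δ)]^(1/(1−α)), so the ratio is [ (s_A/(n + δ)_A) / (s_K/(n + δ)_K) ]^1.3333.
s_A/(n + δ)_A = 0.28/0.069 = 4.0580; s_K/(n + δ)_K = 0.28/0.108 = 2.5926.
Ratio = (4.0580/2.5926)^1.3333 = 1.5652^1.3333 ≈ 1.8173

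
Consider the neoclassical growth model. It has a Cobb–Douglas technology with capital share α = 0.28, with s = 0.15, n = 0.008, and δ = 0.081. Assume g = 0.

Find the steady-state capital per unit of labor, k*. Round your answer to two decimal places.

k* = 2.06

In steady state, investment equals break-even investment: s·k^α = (n + δ)·k.
Dividing both sides by k: k^(1−α) = s / (n + δ).
k^0.72 = 0.15 / (0.008 + 0.081) = 0.15 / 0.089 = 1.6854
k* = 1.6854^(1/0.72) ≈ 2.0647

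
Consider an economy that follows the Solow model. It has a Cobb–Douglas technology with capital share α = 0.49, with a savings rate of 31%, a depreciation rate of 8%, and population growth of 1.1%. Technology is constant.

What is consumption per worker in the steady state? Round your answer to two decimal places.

c* = 2.24

At the steady state, Δk = 0, so s·k^α = (n + δ)·k.
Rearranging, k^(1−α) = s / (n + δ).
k^0.51 = 0.31 / (0.011 + 0.080) = 0.31 / 0.091 = 3.4066
k* = 3.4066^(1/0.51) ≈ 11.0603
y* = (k*)^α = 11.0603^0.49 ≈ 3.2467
c* = (1 − s)·y* = (1 − 0.31) × 3.2467 ≈ 2.2402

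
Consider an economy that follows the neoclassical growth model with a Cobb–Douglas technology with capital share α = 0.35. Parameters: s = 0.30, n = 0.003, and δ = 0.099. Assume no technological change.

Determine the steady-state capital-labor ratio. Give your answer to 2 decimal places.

At the steady state, Δk = 0, so s·k^α = (n + δ)·k.
Dividing both sides by k: k^(1−α) = s / (n + δ).
k^0.65 = 0.30 / (0.003 + 0.099) = 0.30 / 0.102 = 2.9412
k* = 2.9412^(1/0.65) ≈ 5.2578

k* = 5.26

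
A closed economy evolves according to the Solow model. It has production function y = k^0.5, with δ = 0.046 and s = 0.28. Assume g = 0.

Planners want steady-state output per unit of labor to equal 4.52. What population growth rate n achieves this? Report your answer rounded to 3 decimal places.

n ≈ 0.016

In steady state, investment equals break-even investment: s·k^α = (n + δ)·k.
Since y* = [s/(n + δ)]^(α/(1−α)), we have s/(n + δ) = (y*)^((1−α)/α) = 4.52^1 = 4.5200.
Therefore n + δ = s / 4.5200 = 0.28 / 4.5200 = 0.0619, so n = 0.0619 − 0.046 = 0.0159.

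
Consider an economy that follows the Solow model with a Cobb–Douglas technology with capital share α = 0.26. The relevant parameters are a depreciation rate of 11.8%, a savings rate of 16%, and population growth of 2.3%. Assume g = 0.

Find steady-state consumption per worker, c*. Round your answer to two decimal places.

c* ≈ 0.88

At the steady state, Δk = 0, so s·k^α = (n + δ)·k.
Dividing both sides by k: k^(1−α) = s / (n + δ).
k^0.74 = 0.16 / (0.023 + 0.118) = 0.16 / 0.141 = 1.1348
k* = 1.1348^(1/0.74) ≈ 1.1864
y* = (k*)^α = 1.1864^0.26 ≈ 1.0454
c* = (1 − s)·y* = (1 − 0.16) × 1.0454 ≈ 0.8781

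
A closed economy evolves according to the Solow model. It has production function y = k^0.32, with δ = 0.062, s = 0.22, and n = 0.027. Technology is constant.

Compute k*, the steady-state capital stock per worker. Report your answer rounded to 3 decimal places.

Steady state requires s·f(k) = (n + δ)·k, i.e. s·k^α = (n + δ)·k.
Dividing both sides by k: k^(1−α) = s / (n + δ).
k^0.68 = 0.22 / (0.027 + 0.062) = 0.22 / 0.089 = 2.4719
k* = 2.4719^(1/0.68) ≈ 3.7843

k* ≈ 3.784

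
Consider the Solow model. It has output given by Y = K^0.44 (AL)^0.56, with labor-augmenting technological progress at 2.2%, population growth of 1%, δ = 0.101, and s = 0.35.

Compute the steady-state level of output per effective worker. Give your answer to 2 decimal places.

In steady state, investment equals break-even investment: s·k^α = (n + g + δ)·k.
Rearranging, k^(1−α) = s / (n + g + δ).
k^0.56 = 0.35 / (0.010 + 0.022 + 0.101) = 0.35 / 0.133 = 2.6316
k* = 2.6316^(1/0.56) ≈ 5.6285
y* = (k*)^α = 5.6285^0.44 ≈ 2.1388

y* ≈ 2.14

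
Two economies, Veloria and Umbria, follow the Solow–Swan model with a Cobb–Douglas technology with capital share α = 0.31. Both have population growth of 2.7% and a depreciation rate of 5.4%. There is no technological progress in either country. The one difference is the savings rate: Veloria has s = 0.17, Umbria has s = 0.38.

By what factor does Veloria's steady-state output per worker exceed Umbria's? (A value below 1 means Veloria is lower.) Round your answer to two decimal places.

y*_V / y*_U ≈ 0.70

Steady-state y* = [s/(n + δ)]^(α/(1−α)), so the ratio is [ (s_V/(n + δ)_V) / (s_U/(n + δ)_U) ]^0.4493.
s_V/(n + δ)_V = 0.17/0.081 = 2.0988; s_U/(n + δ)_U = 0.38/0.081 = 4.6914.
Ratio = (2.0988/4.6914)^0.4493 = 0.4474^0.4493 ≈ 0.6967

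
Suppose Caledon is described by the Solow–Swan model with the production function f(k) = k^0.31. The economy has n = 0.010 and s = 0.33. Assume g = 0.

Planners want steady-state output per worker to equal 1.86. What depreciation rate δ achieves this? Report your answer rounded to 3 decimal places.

In steady state, investment equals break-even investment: s·k^α = (n + δ)·k.
Since y* = [s/(n + δ)]^(α/(1−α)), we have s/(n + δ) = (y*)^((1−α)/α) = 1.86^2.2258 = 3.9800.
Therefore n + δ = s / 3.9800 = 0.33 / 3.9800 = 0.0829, so δ = 0.0829 − 0.010 = 0.0729.

δ ≈ 0.073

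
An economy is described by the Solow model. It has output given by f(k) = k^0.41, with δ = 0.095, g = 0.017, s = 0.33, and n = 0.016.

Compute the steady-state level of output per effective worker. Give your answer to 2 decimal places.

y* = 1.93

Steady state requires s·f(k) = (n + g + δ)·k, i.e. s·k^α = (n + g + δ)·k.
Dividing both sides by k: k^(1−α) = s / (n + g + δ).
k^0.59 = 0.33 / (0.016 + 0.017 + 0.095) = 0.33 / 0.128 = 2.5781
k* = 2.5781^(1/0.59) ≈ 4.9787
y* = (k*)^α = 4.9787^0.41 ≈ 1.9312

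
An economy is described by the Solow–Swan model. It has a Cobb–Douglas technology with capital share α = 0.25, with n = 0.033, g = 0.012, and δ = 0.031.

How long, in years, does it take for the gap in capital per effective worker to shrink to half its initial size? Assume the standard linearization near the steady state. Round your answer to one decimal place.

Near the steady state the convergence rate is λ = (1 − α)(n + g + δ).
λ = (1 − 0.25) × 0.076 = 0.75 × 0.076 = 0.0570
Half-life = ln 2 / λ = 0.6931 / 0.0570 ≈ 12.16 years

about 12.2 years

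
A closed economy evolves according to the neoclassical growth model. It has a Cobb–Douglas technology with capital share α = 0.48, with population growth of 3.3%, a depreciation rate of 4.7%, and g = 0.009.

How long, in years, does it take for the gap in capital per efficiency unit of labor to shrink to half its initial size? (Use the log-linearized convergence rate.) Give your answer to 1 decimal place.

Near the steady state the convergence rate is λ = (1 − α)(n + g + δ).
λ = (1 − 0.48) × 0.089 = 0.52 × 0.089 = 0.04628
Half-life = ln 2 / λ = 0.6931 / 0.04628 ≈ 14.98 years

about 15.0 years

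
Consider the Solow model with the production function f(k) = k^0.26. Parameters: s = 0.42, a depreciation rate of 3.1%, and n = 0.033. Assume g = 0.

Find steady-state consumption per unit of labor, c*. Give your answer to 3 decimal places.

In steady state, investment equals break-even investment: s·k^α = (n + δ)·k.
Rearranging, k^(1−α) = s / (n + δ).
k^0.74 = 0.42 / (0.033 + 0.031) = 0.42 / 0.064 = 6.5625
k* = 6.5625^(1/0.74) ≈ 12.7101
y* = (k*)^α = 12.7101^0.26 ≈ 1.9368
c* = (1 − s)·y* = (1 − 0.42) × 1.9368 ≈ 1.1233

c* ≈ 1.123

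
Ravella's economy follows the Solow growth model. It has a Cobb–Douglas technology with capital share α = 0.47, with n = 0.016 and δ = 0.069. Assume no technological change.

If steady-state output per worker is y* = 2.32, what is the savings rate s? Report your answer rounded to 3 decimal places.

s ≈ 0.220

At the steady state, Δk = 0, so s·k^α = (n + δ)·k.
Since y* = [s/(n + δ)]^(α/(1−α)), we have s/(n + δ) = (y*)^((1−α)/α) = 2.32^1.1277 = 2.5832.
Therefore s = 2.5832 × (n + δ) = 2.5832 × 0.085 = 0.2196.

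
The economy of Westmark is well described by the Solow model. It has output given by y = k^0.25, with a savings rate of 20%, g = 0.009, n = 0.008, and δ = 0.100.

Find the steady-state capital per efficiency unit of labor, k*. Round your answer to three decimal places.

In steady state, investment equals break-even investment: s·k^α = (n + g + δ)·k.
Dividing both sides by k: k^(1−α) = s / (n + g + δ).
k^0.75 = 0.20 / (0.008 + 0.009 + 0.100) = 0.20 / 0.117 = 1.7094
k* = 1.7094^(1/0.75) ≈ 2.0439

k* = 2.044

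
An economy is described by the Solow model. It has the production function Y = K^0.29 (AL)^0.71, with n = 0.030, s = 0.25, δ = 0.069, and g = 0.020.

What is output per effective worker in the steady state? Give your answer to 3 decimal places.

y* = 1.354

Steady state requires s·f(k) = (n + g + δ)·k, i.e. s·k^α = (n + g + δ)·k.
Rearranging, k^(1−α) = s / (n + g + δ).
k^0.71 = 0.25 / (0.030 + 0.020 + 0.069) = 0.25 / 0.119 = 2.1008
k* = 2.1008^(1/0.71) ≈ 2.8449
y* = (k*)^α = 2.8449^0.29 ≈ 1.3542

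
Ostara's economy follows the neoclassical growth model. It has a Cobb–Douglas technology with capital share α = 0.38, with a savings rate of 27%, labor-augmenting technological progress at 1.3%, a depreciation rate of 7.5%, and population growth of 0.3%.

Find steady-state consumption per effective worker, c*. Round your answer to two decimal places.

c* = 1.42

Steady state requires s·f(k) = (n + g + δ)·k, i.e. s·k^α = (n + g + δ)·k.
Rearranging, k^(1−α) = s / (n + g + δ).
k^0.62 = 0.27 / (0.003 + 0.013 + 0.075) = 0.27 / 0.091 = 2.9670
k* = 2.9670^(1/0.62) ≈ 5.7783
y* = (k*)^α = 5.7783^0.38 ≈ 1.9475
c* = (1 − s)·y* = (1 − 0.27) × 1.9475 ≈ 1.4217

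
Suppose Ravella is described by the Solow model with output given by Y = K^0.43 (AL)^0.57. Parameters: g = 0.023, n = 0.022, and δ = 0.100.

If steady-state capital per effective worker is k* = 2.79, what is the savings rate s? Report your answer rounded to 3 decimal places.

s ≈ 0.260

In steady state, investment equals break-even investment: s·k^α = (n + g + δ)·k.
So s / (n + g + δ) = (k*)^(1−α) = 2.79^0.57 = 1.7947.
Therefore s = 1.7947 × (n + g + δ) = 1.7947 × 0.145 = 0.2602.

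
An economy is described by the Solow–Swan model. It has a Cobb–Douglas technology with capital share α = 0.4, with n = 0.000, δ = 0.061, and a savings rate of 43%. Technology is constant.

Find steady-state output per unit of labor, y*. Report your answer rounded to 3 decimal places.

y* ≈ 3.676

At the steady state, Δk = 0, so s·k^α = (n + δ)·k.
Dividing both sides by k: k^(1−α) = s / (n + δ).
k^0.6 = 0.43 / (0.000 + 0.061) = 0.43 / 0.061 = 7.0492
k* = 7.0492^(1/0.6) ≈ 25.9159
y* = (k*)^α = 25.9159^0.4 ≈ 3.6764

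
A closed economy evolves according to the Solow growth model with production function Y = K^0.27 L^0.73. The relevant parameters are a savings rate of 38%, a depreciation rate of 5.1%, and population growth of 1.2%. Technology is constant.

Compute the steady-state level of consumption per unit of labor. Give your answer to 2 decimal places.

c* ≈ 1.21

In steady state, investment equals break-even investment: s·k^α = (n + δ)·k.
Dividing both sides by k: k^(1−α) = s / (n + δ).
k^0.73 = 0.38 / (0.012 + 0.051) = 0.38 / 0.063 = 6.0317
k* = 6.0317^(1/0.73) ≈ 11.7245
y* = (k*)^α = 11.7245^0.27 ≈ 1.9438
c* = (1 − s)·y* = (1 − 0.38) × 1.9438 ≈ 1.2052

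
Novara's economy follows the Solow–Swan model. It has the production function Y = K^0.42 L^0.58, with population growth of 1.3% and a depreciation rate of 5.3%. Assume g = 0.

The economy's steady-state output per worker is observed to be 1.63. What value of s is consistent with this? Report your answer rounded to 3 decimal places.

s ≈ 0.130

In steady state, investment equals break-even investment: s·k^α = (n + δ)·k.
Since y* = [s/(n + δ)]^(α/(1−α)), we have s/(n + δ) = (y*)^((1−α)/α) = 1.63^1.381 = 1.9635.
Therefore s = 1.9635 × (n + δ) = 1.9635 × 0.066 = 0.1296.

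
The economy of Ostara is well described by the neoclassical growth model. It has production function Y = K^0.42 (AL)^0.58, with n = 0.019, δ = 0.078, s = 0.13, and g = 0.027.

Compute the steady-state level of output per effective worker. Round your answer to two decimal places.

Steady state requires s·f(k) = (n + g + δ)·k, i.e. s·k^α = (n + g + δ)·k.
Rearranging, k^(1−α) = s / (n + g + δ).
k^0.58 = 0.13 / (0.019 + 0.027 + 0.078) = 0.13 / 0.124 = 1.0484
k* = 1.0484^(1/0.58) ≈ 1.0849
y* = (k*)^α = 1.0849^0.42 ≈ 1.0348

y* ≈ 1.03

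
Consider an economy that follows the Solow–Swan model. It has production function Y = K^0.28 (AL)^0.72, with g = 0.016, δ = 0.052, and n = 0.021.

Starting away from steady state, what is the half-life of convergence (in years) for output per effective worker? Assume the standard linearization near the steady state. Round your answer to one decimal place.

about 10.8 years

Near the steady state the convergence rate is λ = (1 − α)(n + g + δ).
λ = (1 − 0.28) × 0.089 = 0.72 × 0.089 = 0.06408
Half-life = ln 2 / λ = 0.6931 / 0.06408 ≈ 10.82 years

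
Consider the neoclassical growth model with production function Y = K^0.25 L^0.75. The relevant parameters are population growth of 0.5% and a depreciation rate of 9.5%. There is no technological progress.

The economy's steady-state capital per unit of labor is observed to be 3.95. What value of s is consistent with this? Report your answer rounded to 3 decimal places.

s ≈ 0.280

In steady state, investment equals break-even investment: s·k^α = (n + δ)·k.
So s / (n + δ) = (k*)^(1−α) = 3.95^0.75 = 2.8019.
Therefore s = 2.8019 × (n + δ) = 2.8019 × 0.100 = 0.2802.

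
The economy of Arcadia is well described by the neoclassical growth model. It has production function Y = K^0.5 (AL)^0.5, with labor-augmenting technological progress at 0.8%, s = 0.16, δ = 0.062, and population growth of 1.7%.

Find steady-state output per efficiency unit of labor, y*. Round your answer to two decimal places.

y* = 1.84

At the steady state, Δk = 0, so s·k^α = (n + g + δ)·k.
Dividing both sides by k: k^(1−α) = s / (n + g + δ).
k^0.5 = 0.16 / (0.017 + 0.008 + 0.062) = 0.16 / 0.087 = 1.8391
k* = 1.8391^(1/0.5) ≈ 3.3823
y* = (k*)^α = 3.3823^0.5 ≈ 1.8391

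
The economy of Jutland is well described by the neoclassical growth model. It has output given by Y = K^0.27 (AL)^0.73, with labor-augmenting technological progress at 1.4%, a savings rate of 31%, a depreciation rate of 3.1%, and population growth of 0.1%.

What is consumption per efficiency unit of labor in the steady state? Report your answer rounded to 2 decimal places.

Steady state requires s·f(k) = (n + g + δ)·k, i.e. s·k^α = (n + g + δ)·k.
Rearranging, k^(1−α) = s / (n + g + δ).
k^0.73 = 0.31 / (0.001 + 0.014 + 0.031) = 0.31 / 0.046 = 6.7391
k* = 6.7391^(1/0.73) ≈ 13.6481
y* = (k*)^α = 13.6481^0.27 ≈ 2.0252
c* = (1 − s)·y* = (1 − 0.31) × 2.0252 ≈ 1.3974

c* = 1.40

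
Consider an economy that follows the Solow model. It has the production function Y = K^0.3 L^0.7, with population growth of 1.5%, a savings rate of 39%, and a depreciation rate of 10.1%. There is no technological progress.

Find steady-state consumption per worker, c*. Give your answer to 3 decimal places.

c* ≈ 1.026

Steady state requires s·f(k) = (n + δ)·k, i.e. s·k^α = (n + δ)·k.
Rearranging, k^(1−α) = s / (n + δ).
k^0.7 = 0.39 / (0.015 + 0.101) = 0.39 / 0.116 = 3.3621
k* = 3.3621^(1/0.7) ≈ 5.6533
y* = (k*)^α = 5.6533^0.3 ≈ 1.6815
c* = (1 − s)·y* = (1 − 0.39) × 1.6815 ≈ 1.0257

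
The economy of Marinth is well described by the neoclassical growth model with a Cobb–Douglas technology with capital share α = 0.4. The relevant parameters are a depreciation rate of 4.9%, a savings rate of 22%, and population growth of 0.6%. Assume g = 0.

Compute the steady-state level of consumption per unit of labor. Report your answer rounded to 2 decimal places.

c* ≈ 1.97

Steady state requires s·f(k) = (n + δ)·k, i.e. s·k^α = (n + δ)·k.
Dividing both sides by k: k^(1−α) = s / (n + δ).
k^0.6 = 0.22 / (0.006 + 0.049) = 0.22 / 0.055 = 4.0000
k* = 4.0000^(1/0.6) ≈ 10.0794
y* = (k*)^α = 10.0794^0.4 ≈ 2.5198
c* = (1 − s)·y* = (1 − 0.22) × 2.5198 ≈ 1.9654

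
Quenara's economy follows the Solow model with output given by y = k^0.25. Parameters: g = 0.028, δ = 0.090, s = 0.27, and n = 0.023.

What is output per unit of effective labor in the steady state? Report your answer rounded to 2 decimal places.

y* = 1.24

Steady state requires s·f(k) = (n + g + δ)·k, i.e. s·k^α = (n + g + δ)·k.
Rearranging, k^(1−α) = s / (n + g + δ).
k^0.75 = 0.27 / (0.023 + 0.028 + 0.090) = 0.27 / 0.141 = 1.9149
k* = 1.9149^(1/0.75) ≈ 2.3779
y* = (k*)^α = 2.3779^0.25 ≈ 1.2418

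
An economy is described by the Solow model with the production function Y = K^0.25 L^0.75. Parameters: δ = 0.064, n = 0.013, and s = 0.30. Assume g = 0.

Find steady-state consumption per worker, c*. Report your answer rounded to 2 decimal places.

In steady state, investment equals break-even investment: s·k^α = (n + δ)·k.
Dividing both sides by k: k^(1−α) = s / (n + δ).
k^0.75 = 0.30 / (0.013 + 0.064) = 0.30 / 0.077 = 3.8961
k* = 3.8961^(1/0.75) ≈ 6.1307
y* = (k*)^α = 6.1307^0.25 ≈ 1.5735
c* = (1 − s)·y* = (1 − 0.30) × 1.5735 ≈ 1.1015

c* ≈ 1.10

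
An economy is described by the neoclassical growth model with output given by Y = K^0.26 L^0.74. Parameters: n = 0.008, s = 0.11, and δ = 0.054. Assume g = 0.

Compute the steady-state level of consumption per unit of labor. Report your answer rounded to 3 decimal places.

c* = 1.089

Steady state requires s·f(k) = (n + δ)·k, i.e. s·k^α = (n + δ)·k.
Dividing both sides by k: k^(1−α) = s / (n + δ).
k^0.74 = 0.11 / (0.008 + 0.054) = 0.11 / 0.062 = 1.7742
k* = 1.7742^(1/0.74) ≈ 2.1702
y* = (k*)^α = 2.1702^0.26 ≈ 1.2232
c* = (1 − s)·y* = (1 − 0.11) × 1.2232 ≈ 1.0886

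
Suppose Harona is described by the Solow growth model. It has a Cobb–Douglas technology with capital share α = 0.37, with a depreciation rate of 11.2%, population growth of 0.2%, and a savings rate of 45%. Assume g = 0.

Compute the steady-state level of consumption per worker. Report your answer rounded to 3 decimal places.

At the steady state, Δk = 0, so s·k^α = (n + δ)·k.
Rearranging, k^(1−α) = s / (n + δ).
k^0.63 = 0.45 / (0.002 + 0.112) = 0.45 / 0.114 = 3.9474
k* = 3.9474^(1/0.63) ≈ 8.8415
y* = (k*)^α = 8.8415^0.37 ≈ 2.2398
c* = (1 − s)·y* = (1 − 0.45) × 2.2398 ≈ 1.2319

c* = 1.232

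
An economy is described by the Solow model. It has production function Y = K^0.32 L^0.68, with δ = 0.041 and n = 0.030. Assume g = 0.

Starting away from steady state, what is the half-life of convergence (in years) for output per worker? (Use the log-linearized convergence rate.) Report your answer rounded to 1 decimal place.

Near the steady state the convergence rate is λ = (1 − α)(n + δ).
λ = (1 − 0.32) × 0.071 = 0.68 × 0.071 = 0.04828
Half-life = ln 2 / λ = 0.6931 / 0.04828 ≈ 14.36 years

about 14.4 years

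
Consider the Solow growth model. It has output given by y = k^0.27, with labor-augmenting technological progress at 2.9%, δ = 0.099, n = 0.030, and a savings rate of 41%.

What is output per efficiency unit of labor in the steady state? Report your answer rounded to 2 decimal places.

Steady state requires s·f(k) = (n + g + δ)·k, i.e. s·k^α = (n + g + δ)·k.
Rearranging, k^(1−α) = s / (n + g + δ).
k^0.73 = 0.41 / (0.030 + 0.029 + 0.099) = 0.41 / 0.158 = 2.5949
k* = 2.5949^(1/0.73) ≈ 3.6922
y* = (k*)^α = 3.6922^0.27 ≈ 1.4229

y* = 1.42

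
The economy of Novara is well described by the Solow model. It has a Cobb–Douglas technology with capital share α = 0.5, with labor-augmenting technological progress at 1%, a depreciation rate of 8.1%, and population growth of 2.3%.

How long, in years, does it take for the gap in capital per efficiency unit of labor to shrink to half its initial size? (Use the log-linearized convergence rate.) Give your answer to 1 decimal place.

about 12.2 years

Near the steady state the convergence rate is λ = (1 − α)(n + g + δ).
λ = (1 − 0.5) × 0.114 = 0.5 × 0.114 = 0.0570
Half-life = ln 2 / λ = 0.6931 / 0.0570 ≈ 12.16 years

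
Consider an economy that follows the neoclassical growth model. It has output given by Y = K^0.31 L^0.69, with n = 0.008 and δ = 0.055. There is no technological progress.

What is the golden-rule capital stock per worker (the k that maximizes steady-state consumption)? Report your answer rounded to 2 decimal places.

The golden rule sets f'(k) = n + δ, i.e. α·k^(α−1) = n + δ.
So k^(1−α) = α / (n + δ) = 0.31 / 0.063 = 4.9206.
k_gold = 4.9206^(1/0.69) ≈ 10.0676

k_gold ≈ 10.07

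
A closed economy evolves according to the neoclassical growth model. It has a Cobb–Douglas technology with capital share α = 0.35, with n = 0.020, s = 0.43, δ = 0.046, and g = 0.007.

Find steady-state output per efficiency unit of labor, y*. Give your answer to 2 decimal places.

At the steady state, Δk = 0, so s·k^α = (n + g + δ)·k.
Dividing both sides by k: k^(1−α) = s / (n + g + δ).
k^0.65 = 0.43 / (0.020 + 0.007 + 0.046) = 0.43 / 0.073 = 5.8904
k* = 5.8904^(1/0.65) ≈ 15.3052
y* = (k*)^α = 15.3052^0.35 ≈ 2.5983

y* ≈ 2.60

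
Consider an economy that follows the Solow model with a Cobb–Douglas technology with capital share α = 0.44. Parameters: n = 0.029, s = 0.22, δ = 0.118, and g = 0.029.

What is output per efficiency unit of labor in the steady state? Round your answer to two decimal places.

Steady state requires s·f(k) = (n + g + δ)·k, i.e. s·k^α = (n + g + δ)·k.
Dividing both sides by k: k^(1−α) = s / (n + g + δ).
k^0.56 = 0.22 / (0.029 + 0.029 + 0.118) = 0.22 / 0.176 = 1.2500
k* = 1.2500^(1/0.56) ≈ 1.4895
y* = (k*)^α = 1.4895^0.44 ≈ 1.1916

y* ≈ 1.19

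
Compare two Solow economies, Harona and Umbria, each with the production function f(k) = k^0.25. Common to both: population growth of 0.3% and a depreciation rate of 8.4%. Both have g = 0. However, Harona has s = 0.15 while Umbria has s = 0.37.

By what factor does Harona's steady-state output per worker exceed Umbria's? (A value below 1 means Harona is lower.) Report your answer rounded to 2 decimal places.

ratio ≈ 0.74

Steady-state y* = [s/(n + δ)]^(α/(1−α)), so the ratio is [ (s_H/(n + δ)_H) / (s_U/(n + δ)_U) ]^0.3333.
s_H/(n + δ)_H = 0.15/0.087 = 1.7241; s_U/(n + δ)_U = 0.37/0.087 = 4.2529.
Ratio = (1.7241/4.2529)^0.3333 = 0.4054^0.3333 ≈ 0.7401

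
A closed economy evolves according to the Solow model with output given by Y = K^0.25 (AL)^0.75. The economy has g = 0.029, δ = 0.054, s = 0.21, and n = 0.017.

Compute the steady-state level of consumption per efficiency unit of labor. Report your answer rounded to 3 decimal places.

At the steady state, Δk = 0, so s·k^α = (n + g + δ)·k.
Rearranging, k^(1−α) = s / (n + g + δ).
k^0.75 = 0.21 / (0.017 + 0.029 + 0.054) = 0.21 / 0.100 = 2.1000
k* = 2.1000^(1/0.75) ≈ 2.6892
y* = (k*)^α = 2.6892^0.25 ≈ 1.2806
c* = (1 − s)·y* = (1 − 0.21) × 1.2806 ≈ 1.0117

c* ≈ 1.012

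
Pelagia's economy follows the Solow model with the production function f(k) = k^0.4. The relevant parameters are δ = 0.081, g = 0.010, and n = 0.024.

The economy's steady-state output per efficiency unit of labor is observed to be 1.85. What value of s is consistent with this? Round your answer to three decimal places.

s ≈ 0.289

Steady state requires s·f(k) = (n + g + δ)·k, i.e. s·k^α = (n + g + δ)·k.
Since y* = [s/(n + g + δ)]^(α/(1−α)), we have s/(n + g + δ) = (y*)^((1−α)/α) = 1.85^1.5 = 2.5163.
Therefore s = 2.5163 × (n + g + δ) = 2.5163 × 0.115 = 0.2894.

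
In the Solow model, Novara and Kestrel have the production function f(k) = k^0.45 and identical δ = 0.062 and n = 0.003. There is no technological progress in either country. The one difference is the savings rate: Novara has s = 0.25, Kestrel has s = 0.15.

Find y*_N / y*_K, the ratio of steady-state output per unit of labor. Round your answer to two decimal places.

y*_N / y*_K ≈ 1.52

Steady-state y* = [s/(n + δ)]^(α/(1−α)), so the ratio is [ (s_N/(n + δ)_N) / (s_K/(n + δ)_K) ]^0.8182.
s_N/(n + δ)_N = 0.25/0.065 = 3.8462; s_K/(n + δ)_K = 0.15/0.065 = 2.3077.
Ratio = (3.8462/2.3077)^0.8182 = 1.6667^0.8182 ≈ 1.5189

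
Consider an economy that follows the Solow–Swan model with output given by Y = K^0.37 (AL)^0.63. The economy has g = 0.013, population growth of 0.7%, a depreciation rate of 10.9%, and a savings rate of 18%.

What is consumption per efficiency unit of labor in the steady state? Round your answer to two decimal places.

c* = 1.00

At the steady state, Δk = 0, so s·k^α = (n + g + δ)·k.
Rearranging, k^(1−α) = s / (n + g + δ).
k^0.63 = 0.18 / (0.007 + 0.013 + 0.109) = 0.18 / 0.129 = 1.3953
k* = 1.3953^(1/0.63) ≈ 1.6968
y* = (k*)^α = 1.6968^0.37 ≈ 1.2161
c* = (1 − s)·y* = (1 − 0.18) × 1.2161 ≈ 0.9972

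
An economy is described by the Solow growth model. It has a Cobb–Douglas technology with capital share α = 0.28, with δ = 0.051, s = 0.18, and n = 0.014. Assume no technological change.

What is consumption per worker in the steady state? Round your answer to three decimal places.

In steady state, investment equals break-even investment: s·k^α = (n + δ)·k.
Rearranging, k^(1−α) = s / (n + δ).
k^0.72 = 0.18 / (0.014 + 0.051) = 0.18 / 0.065 = 2.7692
k* = 2.7692^(1/0.72) ≈ 4.1151
y* = (k*)^α = 4.1151^0.28 ≈ 1.4860
c* = (1 − s)·y* = (1 − 0.18) × 1.4860 ≈ 1.2185

c* ≈ 1.219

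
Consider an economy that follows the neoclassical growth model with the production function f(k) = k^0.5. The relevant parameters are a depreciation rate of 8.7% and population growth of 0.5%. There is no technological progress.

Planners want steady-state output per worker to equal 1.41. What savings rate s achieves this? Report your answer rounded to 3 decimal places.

Steady state requires s·f(k) = (n + δ)·k, i.e. s·k^α = (n + δ)·k.
Since y* = [s/(n + δ)]^(α/(1−α)), we have s/(n + δ) = (y*)^((1−α)/α) = 1.41^1 = 1.4100.
Therefore s = 1.4100 × (n + δ) = 1.4100 × 0.092 = 0.1297.

s ≈ 0.130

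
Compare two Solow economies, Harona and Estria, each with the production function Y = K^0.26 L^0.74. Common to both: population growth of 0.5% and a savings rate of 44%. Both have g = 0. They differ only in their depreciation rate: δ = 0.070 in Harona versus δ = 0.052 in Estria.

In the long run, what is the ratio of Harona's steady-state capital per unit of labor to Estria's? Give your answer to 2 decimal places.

k*_H / k*_E ≈ 0.69

Steady-state k* = [s/(n + δ)]^(1/(1−α)), so the ratio is [ (s_H/(n + δ)_H) / (s_E/(n + δ)_E) ]^1.3514.
s_H/(n + δ)_H = 0.44/0.075 = 5.8667; s_E/(n + δ)_E = 0.44/0.057 = 7.7193.
Ratio = (5.8667/7.7193)^1.3514 = 0.7600^1.3514 ≈ 0.6901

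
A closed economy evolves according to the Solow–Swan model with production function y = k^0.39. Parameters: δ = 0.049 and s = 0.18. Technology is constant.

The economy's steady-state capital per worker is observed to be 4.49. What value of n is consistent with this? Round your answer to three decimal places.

In steady state, investment equals break-even investment: s·k^α = (n + δ)·k.
So s / (n + δ) = (k*)^(1−α) = 4.49^0.61 = 2.4996.
Therefore n + δ = s / 2.4996 = 0.18 / 2.4996 = 0.0720, so n = 0.0720 − 0.049 = 0.0230.

n ≈ 0.023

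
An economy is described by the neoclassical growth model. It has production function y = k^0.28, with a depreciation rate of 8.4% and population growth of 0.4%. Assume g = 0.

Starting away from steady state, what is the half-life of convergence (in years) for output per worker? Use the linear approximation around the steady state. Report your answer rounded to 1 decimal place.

about 10.9 years

Near the steady state the convergence rate is λ = (1 − α)(n + δ).
λ = (1 − 0.28) × 0.088 = 0.72 × 0.088 = 0.06336
Half-life = ln 2 / λ = 0.6931 / 0.06336 ≈ 10.94 years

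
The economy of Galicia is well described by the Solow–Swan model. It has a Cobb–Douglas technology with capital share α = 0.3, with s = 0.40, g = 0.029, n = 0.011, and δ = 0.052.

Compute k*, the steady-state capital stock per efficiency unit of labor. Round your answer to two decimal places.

k* ≈ 8.16

At the steady state, Δk = 0, so s·k^α = (n + g + δ)·k.
Rearranging, k^(1−α) = s / (n + g + δ).
k^0.7 = 0.40 / (0.011 + 0.029 + 0.052) = 0.40 / 0.092 = 4.3478
k* = 4.3478^(1/0.7) ≈ 8.1623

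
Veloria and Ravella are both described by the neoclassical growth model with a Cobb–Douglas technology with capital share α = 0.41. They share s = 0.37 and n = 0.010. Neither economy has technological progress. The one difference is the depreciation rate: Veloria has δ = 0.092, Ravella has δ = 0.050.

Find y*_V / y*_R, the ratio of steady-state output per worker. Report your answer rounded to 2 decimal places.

Steady-state y* = [s/(n + δ)]^(α/(1−α)), so the ratio is [ (s_V/(n + δ)_V) / (s_R/(n + δ)_R) ]^0.6949.
s_V/(n + δ)_V = 0.37/0.102 = 3.6275; s_R/(n + δ)_R = 0.37/0.060 = 6.1667.
Ratio = (3.6275/6.1667)^0.6949 = 0.5882^0.6949 ≈ 0.6916

y*_V / y*_R ≈ 0.69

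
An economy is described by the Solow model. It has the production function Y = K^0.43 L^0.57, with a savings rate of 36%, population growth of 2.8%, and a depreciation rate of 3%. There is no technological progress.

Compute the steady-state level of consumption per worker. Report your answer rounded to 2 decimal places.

At the steady state, Δk = 0, so s·k^α = (n + δ)·k.
Rearranging, k^(1−α) = s / (n + δ).
k^0.57 = 0.36 / (0.028 + 0.030) = 0.36 / 0.058 = 6.2069
k* = 6.2069^(1/0.57) ≈ 24.6041
y* = (k*)^α = 24.6041^0.43 ≈ 3.9640
c* = (1 − s)·y* = (1 − 0.36) × 3.9640 ≈ 2.5370

c* ≈ 2.54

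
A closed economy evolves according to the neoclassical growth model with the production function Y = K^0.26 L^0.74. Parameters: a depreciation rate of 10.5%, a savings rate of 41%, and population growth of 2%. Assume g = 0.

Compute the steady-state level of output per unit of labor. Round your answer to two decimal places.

y* ≈ 1.52

At the steady state, Δk = 0, so s·k^α = (n + δ)·k.
Dividing both sides by k: k^(1−α) = s / (n + δ).
k^0.74 = 0.41 / (0.020 + 0.105) = 0.41 / 0.125 = 3.2800
k* = 3.2800^(1/0.74) ≈ 4.9788
y* = (k*)^α = 4.9788^0.26 ≈ 1.5179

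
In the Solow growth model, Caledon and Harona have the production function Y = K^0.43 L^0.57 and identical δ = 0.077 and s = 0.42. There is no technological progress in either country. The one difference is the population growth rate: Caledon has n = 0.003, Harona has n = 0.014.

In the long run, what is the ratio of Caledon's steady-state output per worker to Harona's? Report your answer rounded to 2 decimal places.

Steady-state y* = [s/(n + δ)]^(α/(1−α)), so the ratio is [ (s_C/(n + δ)_C) / (s_H/(n + δ)_H) ]^0.7544.
s_C/(n + δ)_C = 0.42/0.080 = 5.2500; s_H/(n + δ)_H = 0.42/0.091 = 4.6154.
Ratio = (5.2500/4.6154)^0.7544 = 1.1375^0.7544 ≈ 1.1021

y*_C / y*_H ≈ 1.10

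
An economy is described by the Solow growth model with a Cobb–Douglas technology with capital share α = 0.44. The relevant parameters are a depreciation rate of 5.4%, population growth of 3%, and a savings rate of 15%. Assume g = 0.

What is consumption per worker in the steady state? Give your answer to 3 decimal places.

c* = 1.341

Steady state requires s·f(k) = (n + δ)·k, i.e. s·k^α = (n + δ)·k.
Rearranging, k^(1−α) = s / (n + δ).
k^0.56 = 0.15 / (0.030 + 0.054) = 0.15 / 0.084 = 1.7857
k* = 1.7857^(1/0.56) ≈ 2.8162
y* = (k*)^α = 2.8162^0.44 ≈ 1.5771
c* = (1 − s)·y* = (1 − 0.15) × 1.5771 ≈ 1.3405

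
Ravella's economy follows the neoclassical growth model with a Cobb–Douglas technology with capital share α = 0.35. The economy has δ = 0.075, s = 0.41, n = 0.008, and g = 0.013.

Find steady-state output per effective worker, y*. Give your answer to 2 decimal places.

y* = 2.19

In steady state, investment equals break-even investment: s·k^α = (n + g + δ)·k.
Rearranging, k^(1−α) = s / (n + g + δ).
k^0.65 = 0.41 / (0.008 + 0.013 + 0.075) = 0.41 / 0.096 = 4.2708
k* = 4.2708^(1/0.65) ≈ 9.3328
y* = (k*)^α = 9.3328^0.35 ≈ 2.1853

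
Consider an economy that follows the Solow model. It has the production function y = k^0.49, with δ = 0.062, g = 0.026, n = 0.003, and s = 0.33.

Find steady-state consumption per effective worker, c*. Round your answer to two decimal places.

c* = 2.31

At the steady state, Δk = 0, so s·k^α = (n + g + δ)·k.
Rearranging, k^(1−α) = s / (n + g + δ).
k^0.51 = 0.33 / (0.003 + 0.026 + 0.062) = 0.33 / 0.091 = 3.6264
k* = 3.6264^(1/0.51) ≈ 12.5029
y* = (k*)^α = 12.5029^0.49 ≈ 3.4477
c* = (1 − s)·y* = (1 − 0.33) × 3.4477 ≈ 2.3100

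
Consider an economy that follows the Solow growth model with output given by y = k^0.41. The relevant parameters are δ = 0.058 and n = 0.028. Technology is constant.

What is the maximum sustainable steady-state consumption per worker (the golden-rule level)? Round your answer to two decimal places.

c_gold ≈ 1.75

At the golden rule, f'(k) = n + δ, so α·k^(α−1) = n + δ and k_gold = (α/(n + δ))^(1/(1−α)).
k_gold = (0.41/0.086)^(1/0.59) = 4.7674^1.6949 ≈ 14.1130
c_gold = f(k_gold) − (n + δ)·k_gold = 2.9604 − 0.086×14.1130 ≈ 1.7467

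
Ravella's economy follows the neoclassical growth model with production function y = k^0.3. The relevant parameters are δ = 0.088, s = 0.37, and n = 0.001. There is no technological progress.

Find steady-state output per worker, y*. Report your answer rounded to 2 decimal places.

y* = 1.84

Steady state requires s·f(k) = (n + δ)·k, i.e. s·k^α = (n + δ)·k.
Rearranging, k^(1−α) = s / (n + δ).
k^0.7 = 0.37 / (0.001 + 0.088) = 0.37 / 0.089 = 4.1573
k* = 4.1573^(1/0.7) ≈ 7.6563
y* = (k*)^α = 7.6563^0.3 ≈ 1.8416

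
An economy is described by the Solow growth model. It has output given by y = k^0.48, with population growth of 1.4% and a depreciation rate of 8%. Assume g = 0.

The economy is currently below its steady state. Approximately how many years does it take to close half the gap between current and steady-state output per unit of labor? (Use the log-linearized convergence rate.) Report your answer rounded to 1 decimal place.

t_½ ≈ 14.2 years

Near the steady state the convergence rate is λ = (1 − α)(n + δ).
λ = (1 − 0.48) × 0.094 = 0.52 × 0.094 = 0.04888
Half-life = ln 2 / λ = 0.6931 / 0.04888 ≈ 14.18 years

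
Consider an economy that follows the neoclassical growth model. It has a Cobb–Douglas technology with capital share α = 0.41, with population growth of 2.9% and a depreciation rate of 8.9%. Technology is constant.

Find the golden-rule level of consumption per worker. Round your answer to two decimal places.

At the golden rule, f'(k) = n + δ, so α·k^(α−1) = n + δ and k_gold = (α/(n + δ))^(1/(1−α)).
k_gold = (0.41/0.118)^(1/0.59) = 3.4746^1.6949 ≈ 8.2562
c_gold = f(k_gold) − (n + δ)·k_gold = 2.3762 − 0.118×8.2562 ≈ 1.4020

c_gold ≈ 1.40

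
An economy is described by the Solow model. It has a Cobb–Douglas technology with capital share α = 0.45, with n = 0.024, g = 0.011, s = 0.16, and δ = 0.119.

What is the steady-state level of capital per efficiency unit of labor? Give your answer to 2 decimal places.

Steady state requires s·f(k) = (n + g + δ)·k, i.e. s·k^α = (n + g + δ)·k.
Rearranging, k^(1−α) = s / (n + g + δ).
k^0.55 = 0.16 / (0.024 + 0.011 + 0.119) = 0.16 / 0.154 = 1.0390
k* = 1.0390^(1/0.55) ≈ 1.0720

k* ≈ 1.07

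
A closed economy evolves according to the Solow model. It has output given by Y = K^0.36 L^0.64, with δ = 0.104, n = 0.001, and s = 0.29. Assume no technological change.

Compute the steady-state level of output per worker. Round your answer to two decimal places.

y* = 1.77

At the steady state, Δk = 0, so s·k^α = (n + δ)·k.
Dividing both sides by k: k^(1−α) = s / (n + δ).
k^0.64 = 0.29 / (0.001 + 0.104) = 0.29 / 0.105 = 2.7619
k* = 2.7619^(1/0.64) ≈ 4.8909
y* = (k*)^α = 4.8909^0.36 ≈ 1.7708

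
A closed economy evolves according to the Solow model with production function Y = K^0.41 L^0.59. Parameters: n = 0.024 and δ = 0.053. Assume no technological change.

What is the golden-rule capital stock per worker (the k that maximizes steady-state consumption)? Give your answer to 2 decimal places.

The golden rule sets f'(k) = n + δ, i.e. α·k^(α−1) = n + δ.
So k^(1−α) = α / (n + δ) = 0.41 / 0.077 = 5.3247.
k_gold = 5.3247^(1/0.59) ≈ 17.0219

k_gold ≈ 17.02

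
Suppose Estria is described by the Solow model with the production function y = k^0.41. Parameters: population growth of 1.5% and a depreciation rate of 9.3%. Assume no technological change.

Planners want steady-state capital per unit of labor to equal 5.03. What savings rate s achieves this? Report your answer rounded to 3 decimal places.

Steady state requires s·f(k) = (n + δ)·k, i.e. s·k^α = (n + δ)·k.
So s / (n + δ) = (k*)^(1−α) = 5.03^0.59 = 2.5937.
Therefore s = 2.5937 × (n + δ) = 2.5937 × 0.108 = 0.2801.

s ≈ 0.280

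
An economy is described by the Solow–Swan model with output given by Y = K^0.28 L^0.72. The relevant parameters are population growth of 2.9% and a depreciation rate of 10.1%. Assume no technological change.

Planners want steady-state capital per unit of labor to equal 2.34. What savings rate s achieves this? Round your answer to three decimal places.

s ≈ 0.240

In steady state, investment equals break-even investment: s·k^α = (n + δ)·k.
So s / (n + δ) = (k*)^(1−α) = 2.34^0.72 = 1.8443.
Therefore s = 1.8443 × (n + δ) = 1.8443 × 0.130 = 0.2398.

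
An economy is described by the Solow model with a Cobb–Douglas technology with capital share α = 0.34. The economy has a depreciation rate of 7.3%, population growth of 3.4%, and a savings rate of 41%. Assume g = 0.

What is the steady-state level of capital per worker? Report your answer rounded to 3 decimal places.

k* ≈ 7.655

At the steady state, Δk = 0, so s·k^α = (n + δ)·k.
Dividing both sides by k: k^(1−α) = s / (n + δ).
k^0.66 = 0.41 / (0.034 + 0.073) = 0.41 / 0.107 = 3.8318
k* = 3.8318^(1/0.66) ≈ 7.6550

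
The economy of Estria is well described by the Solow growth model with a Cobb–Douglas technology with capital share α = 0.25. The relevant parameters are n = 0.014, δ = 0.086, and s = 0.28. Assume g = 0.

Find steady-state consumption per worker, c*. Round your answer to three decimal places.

Steady state requires s·f(k) = (n + δ)·k, i.e. s·k^α = (n + δ)·k.
Rearranging, k^(1−α) = s / (n + δ).
k^0.75 = 0.28 / (0.014 + 0.086) = 0.28 / 0.100 = 2.8000
k* = 2.8000^(1/0.75) ≈ 3.9465
y* = (k*)^α = 3.9465^0.25 ≈ 1.4095
c* = (1 − s)·y* = (1 − 0.28) × 1.4095 ≈ 1.0148

c* ≈ 1.015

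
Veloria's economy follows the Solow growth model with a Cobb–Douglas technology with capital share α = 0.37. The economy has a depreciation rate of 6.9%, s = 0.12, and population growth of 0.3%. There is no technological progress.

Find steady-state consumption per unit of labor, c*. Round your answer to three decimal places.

In steady state, investment equals break-even investment: s·k^α = (n + δ)·k.
Rearranging, k^(1−α) = s / (n + δ).
k^0.63 = 0.12 / (0.003 + 0.069) = 0.12 / 0.072 = 1.6667
k* = 1.6667^(1/0.63) ≈ 2.2499
y* = (k*)^α = 2.2499^0.37 ≈ 1.3499
c* = (1 − s)·y* = (1 − 0.12) × 1.3499 ≈ 1.1879

c* = 1.188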